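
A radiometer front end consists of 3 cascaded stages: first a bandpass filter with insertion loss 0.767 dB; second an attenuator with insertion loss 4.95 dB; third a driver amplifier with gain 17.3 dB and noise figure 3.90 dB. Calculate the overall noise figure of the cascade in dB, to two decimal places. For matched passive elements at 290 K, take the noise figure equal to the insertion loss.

9.62 dB

Convert to linear (a loss of L dB is a gain of −L dB): F_i = 10^(NF_i/10), G_i = 10^(G_i,dB/10)
  Stage 1: F_1 = 10^(0.767/10) = 1.193, G_1 = 10^(−0.767/10) = 0.8381
  Stage 2: F_2 = 10^(4.95/10) = 3.126, G_2 = 10^(−4.95/10) = 0.3199
  Stage 3: F_3 = 10^(3.90/10) = 2.455, G_3 = 10^(17.3/10) = 53.70
Friis cascade:
  F = 1.193 + (3.126 − 1)/0.8381 + (2.455 − 1)/0.2681 = 9.156
NF = 10 log₁₀(9.156) = 9.62 dB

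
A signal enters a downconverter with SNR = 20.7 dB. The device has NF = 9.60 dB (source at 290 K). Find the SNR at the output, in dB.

11.10 dB

By definition F = SNR_in/SNR_out, so in dB: SNR_out = SNR_in − NF
SNR_out = 20.7 − 9.60 = 11.10 dB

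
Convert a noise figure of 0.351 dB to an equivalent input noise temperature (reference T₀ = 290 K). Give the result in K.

F = 10^(0.351/10) = 1.08418
T_e = (F − 1)·T₀ = (1.08418 − 1) × 290 = 24.4 K

24.4 K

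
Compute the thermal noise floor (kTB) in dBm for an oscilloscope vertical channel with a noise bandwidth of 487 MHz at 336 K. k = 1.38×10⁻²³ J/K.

P_n = kTB = 1.38×10⁻²³ × 336 × 4.87×10⁸ = 2.26×10⁻¹² W
In dBm: 10 log₁₀(2.26×10⁻¹² / 10⁻³) = −86.5 dBm

−86.5 dBm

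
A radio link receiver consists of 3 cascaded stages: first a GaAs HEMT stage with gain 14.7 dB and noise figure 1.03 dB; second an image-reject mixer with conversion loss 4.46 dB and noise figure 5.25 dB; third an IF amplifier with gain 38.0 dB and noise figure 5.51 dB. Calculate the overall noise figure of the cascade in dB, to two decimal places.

Convert to linear (a loss of L dB is a gain of −L dB): F_i = 10^(NF_i/10), G_i = 10^(G_i,dB/10)
  Stage 1: F_1 = 10^(1.03/10) = 1.268, G_1 = 10^(14.7/10) = 29.51
  Stage 2: F_2 = 10^(5.25/10) = 3.350, G_2 = 10^(−4.46/10) = 0.3581
  Stage 3: F_3 = 10^(5.51/10) = 3.556, G_3 = 10^(38.0/10) = 6310
Friis cascade:
  F = 1.268 + (3.350 − 1)/29.51 + (3.556 − 1)/10.57 = 1.589
NF = 10 log₁₀(1.589) = 2.01 dB

2.01 dB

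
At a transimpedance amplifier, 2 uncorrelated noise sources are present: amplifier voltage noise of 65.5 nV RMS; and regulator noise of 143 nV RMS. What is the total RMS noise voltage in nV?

157 nV

Uncorrelated sources add in power (mean-square): V_tot = √(ΣV_i²)
V_tot = √[(6.55×10⁻⁸)² + (1.43×10⁻⁷)²] = 1.57×10⁻⁷ V = 157 nV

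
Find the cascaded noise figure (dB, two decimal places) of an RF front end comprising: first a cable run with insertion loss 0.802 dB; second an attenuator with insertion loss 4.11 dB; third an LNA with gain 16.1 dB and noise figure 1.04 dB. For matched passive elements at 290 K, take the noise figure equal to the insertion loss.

Convert to linear (a loss of L dB is a gain of −L dB): F_i = 10^(NF_i/10), G_i = 10^(G_i,dB/10)
  Stage 1: F_1 = 10^(0.802/10) = 1.203, G_1 = 10^(−0.802/10) = 0.8314
  Stage 2: F_2 = 10^(4.11/10) = 2.576, G_2 = 10^(−4.11/10) = 0.3882
  Stage 3: F_3 = 10^(1.04/10) = 1.271, G_3 = 10^(16.1/10) = 40.74
Friis cascade:
  F = 1.203 + (2.576 − 1)/0.8314 + (1.271 − 1)/0.3227 = 3.937
NF = 10 log₁₀(3.937) = 5.95 dB

5.95 dB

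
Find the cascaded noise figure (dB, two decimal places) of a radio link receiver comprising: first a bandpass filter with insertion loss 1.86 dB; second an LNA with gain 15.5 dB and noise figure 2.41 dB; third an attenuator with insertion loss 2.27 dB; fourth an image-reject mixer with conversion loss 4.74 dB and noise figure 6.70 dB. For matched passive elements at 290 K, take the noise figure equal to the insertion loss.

4.73 dB

Convert to linear (a loss of L dB is a gain of −L dB): F_i = 10^(NF_i/10), G_i = 10^(G_i,dB/10)
  Stage 1: F_1 = 10^(1.86/10) = 1.535, G_1 = 10^(−1.86/10) = 0.6516
  Stage 2: F_2 = 10^(2.41/10) = 1.742, G_2 = 10^(15.5/10) = 35.48
  Stage 3: F_3 = 10^(2.27/10) = 1.687, G_3 = 10^(−2.27/10) = 0.5929
  Stage 4: F_4 = 10^(6.70/10) = 4.677, G_4 = 10^(−4.74/10) = 0.3357
Friis cascade:
  F = 1.535 + (1.742 − 1)/0.6516 + (1.687 − 1)/23.12 + (4.677 − 1)/13.71 = 2.971
NF = 10 log₁₀(2.971) = 4.73 dB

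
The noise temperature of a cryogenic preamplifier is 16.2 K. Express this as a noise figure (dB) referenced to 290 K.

0.236 dB

F = 1 + T_e/T₀ = 1 + 16.2/290 = 1.05586
NF = 10 log₁₀(1.05586) = 0.236 dB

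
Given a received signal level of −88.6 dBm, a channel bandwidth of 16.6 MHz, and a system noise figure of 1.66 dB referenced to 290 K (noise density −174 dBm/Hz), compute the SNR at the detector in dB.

Noise floor: N = −174 + 10 log₁₀(B) + NF
10 log₁₀(1.66×10⁷) = 72.2 dB
N = −174 + 72.2 + 1.66 = −100.14 dBm
SNR = P_sig − N = −88.6 − (−100.14) = 11.54 dB → 11.5 dB

11.5 dB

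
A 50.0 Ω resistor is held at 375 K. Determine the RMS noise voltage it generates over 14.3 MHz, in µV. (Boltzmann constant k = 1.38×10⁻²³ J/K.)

3.85 µV

V_n = √(4kTRB)
4kTRB = 4 × 1.38×10⁻²³ × 375 × 5.00×10¹ × 1.43×10⁷ = 1.48×10⁻¹¹ V²
V_n = √(1.48×10⁻¹¹) = 3.85×10⁻⁶ V = 3.85 µV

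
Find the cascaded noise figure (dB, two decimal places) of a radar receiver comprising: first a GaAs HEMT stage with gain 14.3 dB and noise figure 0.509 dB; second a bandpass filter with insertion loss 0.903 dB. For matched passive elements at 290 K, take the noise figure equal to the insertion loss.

Convert to linear (a loss of L dB is a gain of −L dB): F_i = 10^(NF_i/10), G_i = 10^(G_i,dB/10)
  Stage 1: F_1 = 10^(0.509/10) = 1.124, G_1 = 10^(14.3/10) = 26.92
  Stage 2: F_2 = 10^(0.903/10) = 1.231, G_2 = 10^(−0.903/10) = 0.8123
Friis cascade:
  F = 1.124 + (1.231 − 1)/26.92 = 1.133
NF = 10 log₁₀(1.133) = 0.54 dB

0.54 dB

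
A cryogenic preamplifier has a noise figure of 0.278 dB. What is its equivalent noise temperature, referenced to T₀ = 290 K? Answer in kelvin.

19.2 K

F = 10^(0.278/10) = 1.06611
T_e = (F − 1)·T₀ = (1.06611 − 1) × 290 = 19.2 K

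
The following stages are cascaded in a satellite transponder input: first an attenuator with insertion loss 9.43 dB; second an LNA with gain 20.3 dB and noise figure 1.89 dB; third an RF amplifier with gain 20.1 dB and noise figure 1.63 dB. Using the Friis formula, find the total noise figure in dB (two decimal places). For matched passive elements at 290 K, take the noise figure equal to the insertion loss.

Convert to linear (a loss of L dB is a gain of −L dB): F_i = 10^(NF_i/10), G_i = 10^(G_i,dB/10)
  Stage 1: F_1 = 10^(9.43/10) = 8.770, G_1 = 10^(−9.43/10) = 0.1140
  Stage 2: F_2 = 10^(1.89/10) = 1.545, G_2 = 10^(20.3/10) = 107.2
  Stage 3: F_3 = 10^(1.63/10) = 1.455, G_3 = 10^(20.1/10) = 102.3
Friis cascade:
  F = 8.770 + (1.545 − 1)/0.1140 + (1.455 − 1)/12.22 = 13.59
NF = 10 log₁₀(13.59) = 11.33 dB

11.33 dB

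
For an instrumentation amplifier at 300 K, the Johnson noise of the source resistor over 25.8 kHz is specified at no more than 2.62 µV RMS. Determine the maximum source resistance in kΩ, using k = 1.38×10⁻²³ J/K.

Johnson–Nyquist: V_n = √(4kTRB) ⇒ R = V_n² / (4kTB)
4kTB = 4 × 1.38×10⁻²³ × 300 × 2.58×10⁴ = 4.27×10⁻¹⁶
R = (2.62×10⁻⁶)² / 4.27×10⁻¹⁶ = 1.61×10⁴ Ω = 16.1 kΩ

16.1 kΩ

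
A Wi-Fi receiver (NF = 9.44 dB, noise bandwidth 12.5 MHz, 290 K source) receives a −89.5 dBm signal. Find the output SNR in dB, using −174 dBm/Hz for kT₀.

Noise floor: N = −174 + 10 log₁₀(B) + NF
10 log₁₀(1.25×10⁷) = 70.97 dB
N = −174 + 70.97 + 9.44 = −93.59 dBm
SNR = P_sig − N = −89.5 − (−93.59) = 4.09 dB → 4.1 dB

4.1 dB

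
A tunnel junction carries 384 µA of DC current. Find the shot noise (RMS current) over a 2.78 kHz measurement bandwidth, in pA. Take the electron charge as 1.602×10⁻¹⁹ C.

585 pA

I_n = √(2qI·B)
2qI·B = 2 × 1.602×10⁻¹⁹ × 3.84×10⁻⁴ × 2.78×10³ = 3.42×10⁻¹⁹ A²
I_n = √(3.42×10⁻¹⁹) = 5.85×10⁻¹⁰ A = 585 pA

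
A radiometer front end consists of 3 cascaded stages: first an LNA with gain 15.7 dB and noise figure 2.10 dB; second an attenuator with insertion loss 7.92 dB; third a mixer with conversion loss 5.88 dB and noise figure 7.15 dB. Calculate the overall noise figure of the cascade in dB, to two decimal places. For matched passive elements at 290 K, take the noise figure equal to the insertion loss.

3.91 dB

Convert to linear (a loss of L dB is a gain of −L dB): F_i = 10^(NF_i/10), G_i = 10^(G_i,dB/10)
  Stage 1: F_1 = 10^(2.10/10) = 1.622, G_1 = 10^(15.7/10) = 37.15
  Stage 2: F_2 = 10^(7.92/10) = 6.194, G_2 = 10^(−7.92/10) = 0.1614
  Stage 3: F_3 = 10^(7.15/10) = 5.188, G_3 = 10^(−5.88/10) = 0.2582
Friis cascade:
  F = 1.622 + (6.194 − 1)/37.15 + (5.188 − 1)/5.998 = 2.460
NF = 10 log₁₀(2.460) = 3.91 dB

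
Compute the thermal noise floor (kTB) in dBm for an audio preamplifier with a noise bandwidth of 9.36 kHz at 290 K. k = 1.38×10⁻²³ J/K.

P_n = kTB = 1.38×10⁻²³ × 290 × 9.36×10³ = 3.75×10⁻¹⁷ W
In dBm: 10 log₁₀(3.75×10⁻¹⁷ / 10⁻³) = −134.3 dBm

−134.3 dBm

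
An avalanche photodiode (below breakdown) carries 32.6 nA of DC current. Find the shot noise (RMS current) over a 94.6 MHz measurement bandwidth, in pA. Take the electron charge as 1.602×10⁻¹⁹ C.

I_n = √(2qI·B)
2qI·B = 2 × 1.602×10⁻¹⁹ × 3.26×10⁻⁸ × 9.46×10⁷ = 9.88×10⁻¹⁹ A²
I_n = √(9.88×10⁻¹⁹) = 9.94×10⁻¹⁰ A = 994 pA

994 pA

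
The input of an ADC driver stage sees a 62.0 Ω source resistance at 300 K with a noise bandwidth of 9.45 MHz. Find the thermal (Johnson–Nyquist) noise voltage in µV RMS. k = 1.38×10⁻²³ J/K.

V_n = √(4kTRB)
4kTRB = 4 × 1.38×10⁻²³ × 300 × 6.20×10¹ × 9.45×10⁶ = 9.70×10⁻¹² V²
V_n = √(9.70×10⁻¹²) = 3.11×10⁻⁶ V = 3.11 µV

3.11 µV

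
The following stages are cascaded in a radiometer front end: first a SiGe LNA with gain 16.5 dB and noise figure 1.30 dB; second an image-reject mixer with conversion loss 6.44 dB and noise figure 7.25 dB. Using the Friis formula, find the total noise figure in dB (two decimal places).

Convert to linear (a loss of L dB is a gain of −L dB): F_i = 10^(NF_i/10), G_i = 10^(G_i,dB/10)
  Stage 1: F_1 = 10^(1.30/10) = 1.349, G_1 = 10^(16.5/10) = 44.67
  Stage 2: F_2 = 10^(7.25/10) = 5.309, G_2 = 10^(−6.44/10) = 0.2270
Friis cascade:
  F = 1.349 + (5.309 − 1)/44.67 = 1.445
NF = 10 log₁₀(1.445) = 1.60 dB

1.60 dB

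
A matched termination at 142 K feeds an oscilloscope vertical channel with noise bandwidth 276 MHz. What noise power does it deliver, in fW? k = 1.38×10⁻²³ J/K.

P_n = kTB = 1.38×10⁻²³ × 142 × 2.76×10⁸ = 5.41×10⁻¹³ W = 541 fW

541 fW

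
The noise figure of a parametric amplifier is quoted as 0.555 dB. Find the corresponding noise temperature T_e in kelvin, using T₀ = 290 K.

39.5 K

F = 10^(0.555/10) = 1.13632
T_e = (F − 1)·T₀ = (1.13632 − 1) × 290 = 39.5 K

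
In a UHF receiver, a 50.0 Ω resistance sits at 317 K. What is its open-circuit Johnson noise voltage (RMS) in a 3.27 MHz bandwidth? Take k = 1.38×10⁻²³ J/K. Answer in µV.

V_n = √(4kTRB)
4kTRB = 4 × 1.38×10⁻²³ × 317 × 5.00×10¹ × 3.27×10⁶ = 2.86×10⁻¹² V²
V_n = √(2.86×10⁻¹²) = 1.69×10⁻⁶ V = 1.69 µV

1.69 µV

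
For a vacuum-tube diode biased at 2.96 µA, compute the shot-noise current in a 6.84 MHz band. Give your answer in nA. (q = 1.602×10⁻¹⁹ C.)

I_n = √(2qI·B)
2qI·B = 2 × 1.602×10⁻¹⁹ × 2.96×10⁻⁶ × 6.84×10⁶ = 6.49×10⁻¹⁸ A²
I_n = √(6.49×10⁻¹⁸) = 2.55×10⁻⁹ A = 2.55 nA

2.55 nA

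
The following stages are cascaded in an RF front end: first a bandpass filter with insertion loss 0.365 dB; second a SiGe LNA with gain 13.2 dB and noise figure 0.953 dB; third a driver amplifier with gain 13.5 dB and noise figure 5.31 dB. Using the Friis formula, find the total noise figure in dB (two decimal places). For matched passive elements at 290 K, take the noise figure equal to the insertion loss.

1.70 dB

Convert to linear (a loss of L dB is a gain of −L dB): F_i = 10^(NF_i/10), G_i = 10^(G_i,dB/10)
  Stage 1: F_1 = 10^(0.365/10) = 1.088, G_1 = 10^(−0.365/10) = 0.9194
  Stage 2: F_2 = 10^(0.953/10) = 1.245, G_2 = 10^(13.2/10) = 20.89
  Stage 3: F_3 = 10^(5.31/10) = 3.396, G_3 = 10^(13.5/10) = 22.39
Friis cascade:
  F = 1.088 + (1.245 − 1)/0.9194 + (3.396 − 1)/19.21 = 1.479
NF = 10 log₁₀(1.479) = 1.70 dB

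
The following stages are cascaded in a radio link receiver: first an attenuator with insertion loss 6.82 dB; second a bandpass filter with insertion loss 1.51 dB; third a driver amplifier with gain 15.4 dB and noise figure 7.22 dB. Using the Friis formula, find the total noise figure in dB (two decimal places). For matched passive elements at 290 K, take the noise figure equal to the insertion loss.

15.55 dB

Convert to linear (a loss of L dB is a gain of −L dB): F_i = 10^(NF_i/10), G_i = 10^(G_i,dB/10)
  Stage 1: F_1 = 10^(6.82/10) = 4.808, G_1 = 10^(−6.82/10) = 0.2080
  Stage 2: F_2 = 10^(1.51/10) = 1.416, G_2 = 10^(−1.51/10) = 0.7063
  Stage 3: F_3 = 10^(7.22/10) = 5.272, G_3 = 10^(15.4/10) = 34.67
Friis cascade:
  F = 4.808 + (1.416 − 1)/0.2080 + (5.272 − 1)/0.1469 = 35.89
NF = 10 log₁₀(35.89) = 15.55 dB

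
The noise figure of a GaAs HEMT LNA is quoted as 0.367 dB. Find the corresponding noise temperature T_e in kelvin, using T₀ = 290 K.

F = 10^(0.367/10) = 1.08818
T_e = (F − 1)·T₀ = (1.08818 − 1) × 290 = 25.6 K

25.6 K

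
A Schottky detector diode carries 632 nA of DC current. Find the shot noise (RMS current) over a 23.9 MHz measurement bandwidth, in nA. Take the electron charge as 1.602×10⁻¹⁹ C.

I_n = √(2qI·B)
2qI·B = 2 × 1.602×10⁻¹⁹ × 6.32×10⁻⁷ × 2.39×10⁷ = 4.84×10⁻¹⁸ A²
I_n = √(4.84×10⁻¹⁸) = 2.20×10⁻⁹ A = 2.20 nA

2.20 nA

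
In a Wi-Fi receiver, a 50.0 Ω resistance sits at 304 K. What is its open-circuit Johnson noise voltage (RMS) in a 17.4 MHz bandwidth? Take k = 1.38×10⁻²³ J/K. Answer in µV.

3.82 µV

V_n = √(4kTRB)
4kTRB = 4 × 1.38×10⁻²³ × 304 × 5.00×10¹ × 1.74×10⁷ = 1.46×10⁻¹¹ V²
V_n = √(1.46×10⁻¹¹) = 3.82×10⁻⁶ V = 3.82 µV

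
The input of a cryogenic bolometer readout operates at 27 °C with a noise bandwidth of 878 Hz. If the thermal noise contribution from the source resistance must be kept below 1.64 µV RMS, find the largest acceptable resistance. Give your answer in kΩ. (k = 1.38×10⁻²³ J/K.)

185 kΩ

T = 27 °C + 273.15 = 300.15 K
Johnson–Nyquist: V_n = √(4kTRB) ⇒ R = V_n² / (4kTB)
4kTB = 4 × 1.38×10⁻²³ × 300.15 × 8.78×10² = 1.45×10⁻¹⁷
R = (1.64×10⁻⁶)² / 1.45×10⁻¹⁷ = 1.85×10⁵ Ω = 185 kΩ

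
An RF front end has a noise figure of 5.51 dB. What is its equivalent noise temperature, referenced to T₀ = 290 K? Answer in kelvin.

741 K

F = 10^(5.51/10) = 3.55631
T_e = (F − 1)·T₀ = (3.55631 − 1) × 290 = 741 K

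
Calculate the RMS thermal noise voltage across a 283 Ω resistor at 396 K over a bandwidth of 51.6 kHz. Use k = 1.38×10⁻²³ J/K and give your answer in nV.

V_n = √(4kTRB)
4kTRB = 4 × 1.38×10⁻²³ × 396 × 2.83×10² × 5.16×10⁴ = 3.19×10⁻¹³ V²
V_n = √(3.19×10⁻¹³) = 5.65×10⁻⁷ V = 565 nV

565 nV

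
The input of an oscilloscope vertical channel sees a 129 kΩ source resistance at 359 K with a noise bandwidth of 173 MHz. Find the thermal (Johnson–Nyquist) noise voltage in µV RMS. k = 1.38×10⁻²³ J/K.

665 µV

V_n = √(4kTRB)
4kTRB = 4 × 1.38×10⁻²³ × 359 × 1.29×10⁵ × 1.73×10⁸ = 4.42×10⁻⁷ V²
V_n = √(4.42×10⁻⁷) = 6.65×10⁻⁴ V = 665 µV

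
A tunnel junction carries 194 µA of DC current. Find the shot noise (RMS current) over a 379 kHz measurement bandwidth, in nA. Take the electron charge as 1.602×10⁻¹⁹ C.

I_n = √(2qI·B)
2qI·B = 2 × 1.602×10⁻¹⁹ × 1.94×10⁻⁴ × 3.79×10⁵ = 2.36×10⁻¹⁷ A²
I_n = √(2.36×10⁻¹⁷) = 4.85×10⁻⁹ A = 4.85 nA

4.85 nA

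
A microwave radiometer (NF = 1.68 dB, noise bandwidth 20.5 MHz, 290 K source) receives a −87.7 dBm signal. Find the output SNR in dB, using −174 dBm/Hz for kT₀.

Noise floor: N = −174 + 10 log₁₀(B) + NF
10 log₁₀(2.05×10⁷) = 73.12 dB
N = −174 + 73.12 + 1.68 = −99.20 dBm
SNR = P_sig − N = −87.7 − (−99.20) = 11.50 dB → 11.5 dB

11.5 dB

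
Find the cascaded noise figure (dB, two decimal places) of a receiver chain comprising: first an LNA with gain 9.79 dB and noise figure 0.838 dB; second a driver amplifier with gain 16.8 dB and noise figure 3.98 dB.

Convert to linear (a loss of L dB is a gain of −L dB): F_i = 10^(NF_i/10), G_i = 10^(G_i,dB/10)
  Stage 1: F_1 = 10^(0.838/10) = 1.213, G_1 = 10^(9.79/10) = 9.528
  Stage 2: F_2 = 10^(3.98/10) = 2.500, G_2 = 10^(16.8/10) = 47.86
Friis cascade:
  F = 1.213 + (2.500 − 1)/9.528 = 1.370
NF = 10 log₁₀(1.370) = 1.37 dB

1.37 dB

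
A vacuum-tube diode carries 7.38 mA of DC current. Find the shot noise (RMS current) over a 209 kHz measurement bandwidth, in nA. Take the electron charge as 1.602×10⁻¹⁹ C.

22.2 nA

I_n = √(2qI·B)
2qI·B = 2 × 1.602×10⁻¹⁹ × 7.38×10⁻³ × 2.09×10⁵ = 4.94×10⁻¹⁶ A²
I_n = √(4.94×10⁻¹⁶) = 2.22×10⁻⁸ A = 22.2 nA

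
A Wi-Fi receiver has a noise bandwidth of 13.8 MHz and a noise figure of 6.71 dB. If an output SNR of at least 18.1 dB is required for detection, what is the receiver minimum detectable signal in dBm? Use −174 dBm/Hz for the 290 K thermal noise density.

Sensitivity = −174 + 10 log₁₀(B) + NF + SNR_min
= −174 + 71.4 + 6.71 + 18.1
= −77.79 dBm → −77.8 dBm

−77.8 dBm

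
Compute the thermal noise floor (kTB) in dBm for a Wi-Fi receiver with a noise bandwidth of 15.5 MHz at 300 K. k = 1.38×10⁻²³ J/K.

P_n = kTB = 1.38×10⁻²³ × 300 × 1.55×10⁷ = 6.42×10⁻¹⁴ W
In dBm: 10 log₁₀(6.42×10⁻¹⁴ / 10⁻³) = −101.9 dBm

−101.9 dBm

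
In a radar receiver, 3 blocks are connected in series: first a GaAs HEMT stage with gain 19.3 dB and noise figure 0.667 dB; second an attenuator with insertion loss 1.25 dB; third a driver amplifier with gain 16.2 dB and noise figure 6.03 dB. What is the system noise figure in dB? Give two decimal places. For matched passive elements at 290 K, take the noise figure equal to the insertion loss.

0.85 dB

Convert to linear (a loss of L dB is a gain of −L dB): F_i = 10^(NF_i/10), G_i = 10^(G_i,dB/10)
  Stage 1: F_1 = 10^(0.667/10) = 1.166, G_1 = 10^(19.3/10) = 85.11
  Stage 2: F_2 = 10^(1.25/10) = 1.334, G_2 = 10^(−1.25/10) = 0.7499
  Stage 3: F_3 = 10^(6.03/10) = 4.009, G_3 = 10^(16.2/10) = 41.69
Friis cascade:
  F = 1.166 + (1.334 − 1)/85.11 + (4.009 − 1)/63.83 = 1.217
NF = 10 log₁₀(1.217) = 0.85 dB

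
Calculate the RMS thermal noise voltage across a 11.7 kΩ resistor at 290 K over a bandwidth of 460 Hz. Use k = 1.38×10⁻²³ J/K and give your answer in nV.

V_n = √(4kTRB)
4kTRB = 4 × 1.38×10⁻²³ × 290 × 1.17×10⁴ × 4.60×10² = 8.62×10⁻¹⁴ V²
V_n = √(8.62×10⁻¹⁴) = 2.94×10⁻⁷ V = 294 nV

294 nV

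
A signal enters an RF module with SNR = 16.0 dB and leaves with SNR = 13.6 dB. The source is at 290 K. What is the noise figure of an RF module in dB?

2.4 dB

NF (dB) = SNR_in(dB) − SNR_out(dB) when the source is at T₀
NF = 16.0 − 13.6 = 2.4 dB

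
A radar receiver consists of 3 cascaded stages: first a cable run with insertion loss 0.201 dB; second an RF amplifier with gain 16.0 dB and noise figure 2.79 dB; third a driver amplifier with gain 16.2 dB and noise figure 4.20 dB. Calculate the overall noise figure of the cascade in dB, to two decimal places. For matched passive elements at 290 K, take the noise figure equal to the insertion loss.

Convert to linear (a loss of L dB is a gain of −L dB): F_i = 10^(NF_i/10), G_i = 10^(G_i,dB/10)
  Stage 1: F_1 = 10^(0.201/10) = 1.047, G_1 = 10^(−0.201/10) = 0.9548
  Stage 2: F_2 = 10^(2.79/10) = 1.901, G_2 = 10^(16.0/10) = 39.81
  Stage 3: F_3 = 10^(4.20/10) = 2.630, G_3 = 10^(16.2/10) = 41.69
Friis cascade:
  F = 1.047 + (1.901 − 1)/0.9548 + (2.630 − 1)/38.01 = 2.034
NF = 10 log₁₀(2.034) = 3.08 dB

3.08 dB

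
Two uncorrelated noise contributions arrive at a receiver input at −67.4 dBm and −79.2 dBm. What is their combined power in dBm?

−67.1 dBm

Convert to linear, add, convert back:
P₁ = 1.82×10⁻¹⁰ W, P₂ = 1.20×10⁻¹¹ W
P_tot = 1.94×10⁻¹⁰ W → 10 log₁₀(P_tot / 10⁻³) = −67.1 dBm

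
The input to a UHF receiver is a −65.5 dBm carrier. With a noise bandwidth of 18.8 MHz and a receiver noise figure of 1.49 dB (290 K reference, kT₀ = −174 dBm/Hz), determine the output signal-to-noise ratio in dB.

34.3 dB

Noise floor: N = −174 + 10 log₁₀(B) + NF
10 log₁₀(1.88×10⁷) = 72.74 dB
N = −174 + 72.74 + 1.49 = −99.77 dBm
SNR = P_sig − N = −65.5 − (−99.77) = 34.27 dB → 34.3 dB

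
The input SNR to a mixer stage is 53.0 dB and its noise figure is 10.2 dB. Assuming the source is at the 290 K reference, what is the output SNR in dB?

By definition F = SNR_in/SNR_out, so in dB: SNR_out = SNR_in − NF
SNR_out = 53.0 − 10.2 = 42.8 dB

42.8 dB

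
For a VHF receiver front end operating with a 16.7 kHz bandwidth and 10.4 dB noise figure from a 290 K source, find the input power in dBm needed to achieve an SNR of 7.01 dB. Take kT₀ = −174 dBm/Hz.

Sensitivity = −174 + 10 log₁₀(B) + NF + SNR_min
= −174 + 42.23 + 10.4 + 7.01
= −114.36 dBm → −114.4 dBm

−114.4 dBm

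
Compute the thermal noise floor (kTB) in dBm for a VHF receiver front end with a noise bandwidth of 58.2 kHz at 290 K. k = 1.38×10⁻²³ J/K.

P_n = kTB = 1.38×10⁻²³ × 290 × 5.82×10⁴ = 2.33×10⁻¹⁶ W
In dBm: 10 log₁₀(2.33×10⁻¹⁶ / 10⁻³) = −126.3 dBm

−126.3 dBm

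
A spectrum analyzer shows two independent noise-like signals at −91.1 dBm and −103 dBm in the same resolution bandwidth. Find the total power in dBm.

Convert to linear, add, convert back:
P₁ = 7.76×10⁻¹³ W, P₂ = 5.01×10⁻¹⁴ W
P_tot = 8.26×10⁻¹³ W → 10 log₁₀(P_tot / 10⁻³) = −90.8 dBm

−90.8 dBm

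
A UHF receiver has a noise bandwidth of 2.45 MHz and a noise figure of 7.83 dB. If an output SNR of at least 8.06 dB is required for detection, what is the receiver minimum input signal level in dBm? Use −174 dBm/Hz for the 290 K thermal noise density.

Sensitivity = −174 + 10 log₁₀(B) + NF + SNR_min
= −174 + 63.89 + 7.83 + 8.06
= −94.22 dBm → −94.2 dBm

−94.2 dBm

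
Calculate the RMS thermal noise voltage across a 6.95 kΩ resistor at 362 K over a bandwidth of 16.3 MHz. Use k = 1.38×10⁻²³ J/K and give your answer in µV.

V_n = √(4kTRB)
4kTRB = 4 × 1.38×10⁻²³ × 362 × 6.95×10³ × 1.63×10⁷ = 2.26×10⁻⁹ V²
V_n = √(2.26×10⁻⁹) = 4.76×10⁻⁵ V = 47.6 µV

47.6 µV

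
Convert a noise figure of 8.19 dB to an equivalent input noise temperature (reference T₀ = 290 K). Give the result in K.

F = 10^(8.19/10) = 6.59174
T_e = (F − 1)·T₀ = (6.59174 − 1) × 290 = 1622 K

1622 K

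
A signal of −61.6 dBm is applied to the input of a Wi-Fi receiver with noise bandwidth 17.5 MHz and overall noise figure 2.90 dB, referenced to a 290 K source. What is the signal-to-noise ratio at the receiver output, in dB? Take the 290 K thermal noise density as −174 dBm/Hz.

Noise floor: N = −174 + 10 log₁₀(B) + NF
10 log₁₀(1.75×10⁷) = 72.43 dB
N = −174 + 72.43 + 2.90 = −98.67 dBm
SNR = P_sig − N = −61.6 − (−98.67) = 37.07 dB → 37.1 dB

37.1 dB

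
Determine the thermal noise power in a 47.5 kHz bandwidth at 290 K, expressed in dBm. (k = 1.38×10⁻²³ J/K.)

P_n = kTB = 1.38×10⁻²³ × 290 × 4.75×10⁴ = 1.90×10⁻¹⁶ W
In dBm: 10 log₁₀(1.90×10⁻¹⁶ / 10⁻³) = −127.2 dBm

−127.2 dBm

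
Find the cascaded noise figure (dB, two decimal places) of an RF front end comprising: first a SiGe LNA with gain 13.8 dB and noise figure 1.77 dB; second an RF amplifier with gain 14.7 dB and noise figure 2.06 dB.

Convert to linear (a loss of L dB is a gain of −L dB): F_i = 10^(NF_i/10), G_i = 10^(G_i,dB/10)
  Stage 1: F_1 = 10^(1.77/10) = 1.503, G_1 = 10^(13.8/10) = 23.99
  Stage 2: F_2 = 10^(2.06/10) = 1.607, G_2 = 10^(14.7/10) = 29.51
Friis cascade:
  F = 1.503 + (1.607 − 1)/23.99 = 1.528
NF = 10 log₁₀(1.528) = 1.84 dB

1.84 dB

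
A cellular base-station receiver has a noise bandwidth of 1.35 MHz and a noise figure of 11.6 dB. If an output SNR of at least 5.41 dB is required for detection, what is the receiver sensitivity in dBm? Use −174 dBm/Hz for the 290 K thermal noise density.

Sensitivity = −174 + 10 log₁₀(B) + NF + SNR_min
= −174 + 61.3 + 11.6 + 5.41
= −95.69 dBm → −95.7 dBm

−95.7 dBm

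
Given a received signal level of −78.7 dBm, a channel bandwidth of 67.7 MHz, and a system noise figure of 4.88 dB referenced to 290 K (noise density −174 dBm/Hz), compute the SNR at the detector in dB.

Noise floor: N = −174 + 10 log₁₀(B) + NF
10 log₁₀(6.77×10⁷) = 78.31 dB
N = −174 + 78.31 + 4.88 = −90.81 dBm
SNR = P_sig − N = −78.7 − (−90.81) = 12.11 dB → 12.1 dB

12.1 dB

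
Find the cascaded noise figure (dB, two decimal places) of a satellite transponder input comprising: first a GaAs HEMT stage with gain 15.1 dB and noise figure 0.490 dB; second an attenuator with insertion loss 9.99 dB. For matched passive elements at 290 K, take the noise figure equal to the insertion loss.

Convert to linear (a loss of L dB is a gain of −L dB): F_i = 10^(NF_i/10), G_i = 10^(G_i,dB/10)
  Stage 1: F_1 = 10^(0.490/10) = 1.119, G_1 = 10^(15.1/10) = 32.36
  Stage 2: F_2 = 10^(9.99/10) = 9.977, G_2 = 10^(−9.99/10) = 0.1002
Friis cascade:
  F = 1.119 + (9.977 − 1)/32.36 = 1.397
NF = 10 log₁₀(1.397) = 1.45 dB

1.45 dB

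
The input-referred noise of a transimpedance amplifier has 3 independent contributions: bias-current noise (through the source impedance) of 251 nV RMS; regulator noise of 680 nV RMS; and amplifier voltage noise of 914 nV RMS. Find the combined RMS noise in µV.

Uncorrelated sources add in power (mean-square): V_tot = √(ΣV_i²)
V_tot = √[(2.51×10⁻⁷)² + (6.80×10⁻⁷)² + (9.14×10⁻⁷)²] = 1.17×10⁻⁶ V = 1.17 µV

1.17 µV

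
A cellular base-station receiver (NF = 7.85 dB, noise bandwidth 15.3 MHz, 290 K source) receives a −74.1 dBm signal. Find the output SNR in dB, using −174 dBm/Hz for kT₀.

Noise floor: N = −174 + 10 log₁₀(B) + NF
10 log₁₀(1.53×10⁷) = 71.85 dB
N = −174 + 71.85 + 7.85 = −94.30 dBm
SNR = P_sig − N = −74.1 − (−94.30) = 20.20 dB → 20.2 dB

20.2 dB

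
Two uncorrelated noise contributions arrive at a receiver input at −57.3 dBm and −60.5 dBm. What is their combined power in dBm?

−55.6 dBm

Convert to linear, add, convert back:
P₁ = 1.86×10⁻⁹ W, P₂ = 8.91×10⁻¹⁰ W
P_tot = 2.75×10⁻⁹ W → 10 log₁₀(P_tot / 10⁻³) = −55.6 dBm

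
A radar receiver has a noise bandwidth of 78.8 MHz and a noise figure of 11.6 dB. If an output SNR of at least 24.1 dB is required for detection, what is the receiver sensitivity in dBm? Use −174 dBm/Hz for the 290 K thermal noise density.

−59.3 dBm

Sensitivity = −174 + 10 log₁₀(B) + NF + SNR_min
= −174 + 78.97 + 11.6 + 24.1
= −59.33 dBm → −59.3 dBm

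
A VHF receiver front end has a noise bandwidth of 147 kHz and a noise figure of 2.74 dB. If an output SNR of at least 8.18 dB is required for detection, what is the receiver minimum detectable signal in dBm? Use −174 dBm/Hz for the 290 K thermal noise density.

−111.4 dBm

Sensitivity = −174 + 10 log₁₀(B) + NF + SNR_min
= −174 + 51.67 + 2.74 + 8.18
= −111.41 dBm → −111.4 dBm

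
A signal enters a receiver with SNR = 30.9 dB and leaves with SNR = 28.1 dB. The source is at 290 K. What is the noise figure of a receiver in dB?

2.8 dB

NF (dB) = SNR_in(dB) − SNR_out(dB) when the source is at T₀
NF = 30.9 − 28.1 = 2.8 dB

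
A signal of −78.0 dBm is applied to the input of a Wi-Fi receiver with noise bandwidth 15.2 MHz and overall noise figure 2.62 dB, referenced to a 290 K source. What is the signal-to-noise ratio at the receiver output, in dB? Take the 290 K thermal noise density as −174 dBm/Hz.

21.6 dB

Noise floor: N = −174 + 10 log₁₀(B) + NF
10 log₁₀(1.52×10⁷) = 71.82 dB
N = −174 + 71.82 + 2.62 = −99.56 dBm
SNR = P_sig − N = −78.0 − (−99.56) = 21.56 dB → 21.6 dB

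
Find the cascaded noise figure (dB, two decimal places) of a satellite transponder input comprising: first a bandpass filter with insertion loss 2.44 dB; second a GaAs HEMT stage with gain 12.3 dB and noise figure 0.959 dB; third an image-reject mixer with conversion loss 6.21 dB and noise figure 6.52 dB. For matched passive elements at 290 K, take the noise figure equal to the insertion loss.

Convert to linear (a loss of L dB is a gain of −L dB): F_i = 10^(NF_i/10), G_i = 10^(G_i,dB/10)
  Stage 1: F_1 = 10^(2.44/10) = 1.754, G_1 = 10^(−2.44/10) = 0.5702
  Stage 2: F_2 = 10^(0.959/10) = 1.247, G_2 = 10^(12.3/10) = 16.98
  Stage 3: F_3 = 10^(6.52/10) = 4.487, G_3 = 10^(−6.21/10) = 0.2393
Friis cascade:
  F = 1.754 + (1.247 − 1)/0.5702 + (4.487 − 1)/9.683 = 2.547
NF = 10 log₁₀(2.547) = 4.06 dB

4.06 dB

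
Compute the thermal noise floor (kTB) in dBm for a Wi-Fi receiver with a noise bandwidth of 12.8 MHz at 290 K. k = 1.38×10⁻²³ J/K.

−102.9 dBm

P_n = kTB = 1.38×10⁻²³ × 290 × 1.28×10⁷ = 5.12×10⁻¹⁴ W
In dBm: 10 log₁₀(5.12×10⁻¹⁴ / 10⁻³) = −102.9 dBm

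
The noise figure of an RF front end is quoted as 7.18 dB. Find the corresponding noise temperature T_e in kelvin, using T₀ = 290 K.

F = 10^(7.18/10) = 5.22396
T_e = (F − 1)·T₀ = (5.22396 − 1) × 290 = 1225 K

1225 K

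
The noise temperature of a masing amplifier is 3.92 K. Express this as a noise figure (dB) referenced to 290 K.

F = 1 + T_e/T₀ = 1 + 3.92/290 = 1.01352
NF = 10 log₁₀(1.01352) = 0.058 dB

0.058 dB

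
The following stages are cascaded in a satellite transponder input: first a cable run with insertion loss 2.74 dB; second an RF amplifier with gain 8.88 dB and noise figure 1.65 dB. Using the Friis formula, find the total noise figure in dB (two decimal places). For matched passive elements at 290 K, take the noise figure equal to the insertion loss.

4.39 dB

Convert to linear (a loss of L dB is a gain of −L dB): F_i = 10^(NF_i/10), G_i = 10^(G_i,dB/10)
  Stage 1: F_1 = 10^(2.74/10) = 1.879, G_1 = 10^(−2.74/10) = 0.5321
  Stage 2: F_2 = 10^(1.65/10) = 1.462, G_2 = 10^(8.88/10) = 7.727
Friis cascade:
  F = 1.879 + (1.462 − 1)/0.5321 = 2.748
NF = 10 log₁₀(2.748) = 4.39 dB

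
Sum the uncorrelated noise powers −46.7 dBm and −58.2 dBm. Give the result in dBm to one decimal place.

−46.4 dBm

Convert to linear, add, convert back:
P₁ = 2.14×10⁻⁸ W, P₂ = 1.51×10⁻⁹ W
P_tot = 2.29×10⁻⁸ W → 10 log₁₀(P_tot / 10⁻³) = −46.4 dBm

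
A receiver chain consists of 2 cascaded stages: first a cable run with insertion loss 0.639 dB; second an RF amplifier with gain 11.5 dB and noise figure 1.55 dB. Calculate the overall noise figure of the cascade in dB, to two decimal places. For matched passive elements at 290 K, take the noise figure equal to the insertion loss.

Convert to linear (a loss of L dB is a gain of −L dB): F_i = 10^(NF_i/10), G_i = 10^(G_i,dB/10)
  Stage 1: F_1 = 10^(0.639/10) = 1.159, G_1 = 10^(−0.639/10) = 0.8632
  Stage 2: F_2 = 10^(1.55/10) = 1.429, G_2 = 10^(11.5/10) = 14.13
Friis cascade:
  F = 1.159 + (1.429 − 1)/0.8632 = 1.655
NF = 10 log₁₀(1.655) = 2.19 dB

2.19 dB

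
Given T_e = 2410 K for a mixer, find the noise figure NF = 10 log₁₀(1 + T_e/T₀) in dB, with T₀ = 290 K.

F = 1 + T_e/T₀ = 1 + 2410/290 = 9.31034
NF = 10 log₁₀(9.31034) = 9.69 dB

9.69 dB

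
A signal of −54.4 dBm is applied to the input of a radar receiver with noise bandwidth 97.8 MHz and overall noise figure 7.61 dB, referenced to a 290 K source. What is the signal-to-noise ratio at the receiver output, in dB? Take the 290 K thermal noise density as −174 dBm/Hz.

Noise floor: N = −174 + 10 log₁₀(B) + NF
10 log₁₀(9.78×10⁷) = 79.9 dB
N = −174 + 79.9 + 7.61 = −86.49 dBm
SNR = P_sig − N = −54.4 − (−86.49) = 32.09 dB → 32.1 dB

32.1 dB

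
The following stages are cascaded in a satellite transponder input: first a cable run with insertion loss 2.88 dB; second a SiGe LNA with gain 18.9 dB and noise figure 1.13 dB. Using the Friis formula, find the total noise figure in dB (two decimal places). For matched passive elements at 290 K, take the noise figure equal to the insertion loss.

Convert to linear (a loss of L dB is a gain of −L dB): F_i = 10^(NF_i/10), G_i = 10^(G_i,dB/10)
  Stage 1: F_1 = 10^(2.88/10) = 1.941, G_1 = 10^(−2.88/10) = 0.5152
  Stage 2: F_2 = 10^(1.13/10) = 1.297, G_2 = 10^(18.9/10) = 77.62
Friis cascade:
  F = 1.941 + (1.297 − 1)/0.5152 = 2.518
NF = 10 log₁₀(2.518) = 4.01 dB

4.01 dB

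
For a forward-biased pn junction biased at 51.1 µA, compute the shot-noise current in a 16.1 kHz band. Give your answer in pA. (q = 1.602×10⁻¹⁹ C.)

I_n = √(2qI·B)
2qI·B = 2 × 1.602×10⁻¹⁹ × 5.11×10⁻⁵ × 1.61×10⁴ = 2.64×10⁻¹⁹ A²
I_n = √(2.64×10⁻¹⁹) = 5.13×10⁻¹⁰ A = 513 pA

513 pA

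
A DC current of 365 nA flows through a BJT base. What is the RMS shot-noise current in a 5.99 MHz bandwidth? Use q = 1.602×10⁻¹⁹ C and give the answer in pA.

837 pA

I_n = √(2qI·B)
2qI·B = 2 × 1.602×10⁻¹⁹ × 3.65×10⁻⁷ × 5.99×10⁶ = 7.01×10⁻¹⁹ A²
I_n = √(7.01×10⁻¹⁹) = 8.37×10⁻¹⁰ A = 837 pA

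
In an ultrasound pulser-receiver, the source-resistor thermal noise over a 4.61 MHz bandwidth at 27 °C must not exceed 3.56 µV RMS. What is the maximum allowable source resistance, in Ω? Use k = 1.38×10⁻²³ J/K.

166 Ω

T = 27 °C + 273.15 = 300.15 K
Johnson–Nyquist: V_n = √(4kTRB) ⇒ R = V_n² / (4kTB)
4kTB = 4 × 1.38×10⁻²³ × 300.15 × 4.61×10⁶ = 7.64×10⁻¹⁴
R = (3.56×10⁻⁶)² / 7.64×10⁻¹⁴ = 1.66×10² Ω = 166 Ω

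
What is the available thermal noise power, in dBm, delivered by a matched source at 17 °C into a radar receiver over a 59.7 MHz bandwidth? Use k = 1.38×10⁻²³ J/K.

−96.2 dBm

T = 17 °C + 273.15 = 290.15 K
P_n = kTB = 1.38×10⁻²³ × 290.15 × 5.97×10⁷ = 2.39×10⁻¹³ W
In dBm: 10 log₁₀(2.39×10⁻¹³ / 10⁻³) = −96.2 dBm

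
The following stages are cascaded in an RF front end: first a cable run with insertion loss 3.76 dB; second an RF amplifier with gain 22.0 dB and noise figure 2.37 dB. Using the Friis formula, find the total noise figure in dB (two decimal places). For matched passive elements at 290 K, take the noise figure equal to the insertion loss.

Convert to linear (a loss of L dB is a gain of −L dB): F_i = 10^(NF_i/10), G_i = 10^(G_i,dB/10)
  Stage 1: F_1 = 10^(3.76/10) = 2.377, G_1 = 10^(−3.76/10) = 0.4207
  Stage 2: F_2 = 10^(2.37/10) = 1.726, G_2 = 10^(22.0/10) = 158.5
Friis cascade:
  F = 2.377 + (1.726 − 1)/0.4207 = 4.102
NF = 10 log₁₀(4.102) = 6.13 dB

6.13 dB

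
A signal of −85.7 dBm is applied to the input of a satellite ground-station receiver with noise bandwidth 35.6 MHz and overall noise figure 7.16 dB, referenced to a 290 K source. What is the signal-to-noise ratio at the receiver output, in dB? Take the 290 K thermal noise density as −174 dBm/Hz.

Noise floor: N = −174 + 10 log₁₀(B) + NF
10 log₁₀(3.56×10⁷) = 75.51 dB
N = −174 + 75.51 + 7.16 = −91.33 dBm
SNR = P_sig − N = −85.7 − (−91.33) = 5.63 dB → 5.6 dB

5.6 dB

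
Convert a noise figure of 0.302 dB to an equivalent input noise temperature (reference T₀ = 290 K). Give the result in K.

20.9 K

F = 10^(0.302/10) = 1.07201
T_e = (F − 1)·T₀ = (1.07201 − 1) × 290 = 20.9 K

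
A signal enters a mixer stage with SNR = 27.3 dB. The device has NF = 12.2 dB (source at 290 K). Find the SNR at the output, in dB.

15.1 dB

By definition F = SNR_in/SNR_out, so in dB: SNR_out = SNR_in − NF
SNR_out = 27.3 − 12.2 = 15.1 dB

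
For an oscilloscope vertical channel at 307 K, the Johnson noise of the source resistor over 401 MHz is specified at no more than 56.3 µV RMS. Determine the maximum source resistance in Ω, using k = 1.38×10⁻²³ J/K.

Johnson–Nyquist: V_n = √(4kTRB) ⇒ R = V_n² / (4kTB)
4kTB = 4 × 1.38×10⁻²³ × 307 × 4.01×10⁸ = 6.80×10⁻¹²
R = (5.63×10⁻⁵)² / 6.80×10⁻¹² = 4.66×10² Ω = 466 Ω

466 Ω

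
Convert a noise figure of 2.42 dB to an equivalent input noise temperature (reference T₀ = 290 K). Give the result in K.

F = 10^(2.42/10) = 1.74582
T_e = (F − 1)·T₀ = (1.74582 − 1) × 290 = 216 K

216 K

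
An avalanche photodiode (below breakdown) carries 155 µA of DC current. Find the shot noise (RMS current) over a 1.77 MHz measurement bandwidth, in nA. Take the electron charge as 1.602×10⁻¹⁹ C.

I_n = √(2qI·B)
2qI·B = 2 × 1.602×10⁻¹⁹ × 1.55×10⁻⁴ × 1.77×10⁶ = 8.79×10⁻¹⁷ A²
I_n = √(8.79×10⁻¹⁷) = 9.38×10⁻⁹ A = 9.38 nA

9.38 nA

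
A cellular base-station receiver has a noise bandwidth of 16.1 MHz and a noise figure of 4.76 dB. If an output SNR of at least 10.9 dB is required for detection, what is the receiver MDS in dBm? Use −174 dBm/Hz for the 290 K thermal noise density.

−86.3 dBm

Sensitivity = −174 + 10 log₁₀(B) + NF + SNR_min
= −174 + 72.07 + 4.76 + 10.9
= −86.27 dBm → −86.3 dBm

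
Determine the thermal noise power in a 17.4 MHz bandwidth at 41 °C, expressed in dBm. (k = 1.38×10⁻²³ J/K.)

−101.2 dBm

T = 41 °C + 273.15 = 314.15 K
P_n = kTB = 1.38×10⁻²³ × 314.15 × 1.74×10⁷ = 7.54×10⁻¹⁴ W
In dBm: 10 log₁₀(7.54×10⁻¹⁴ / 10⁻³) = −101.2 dBm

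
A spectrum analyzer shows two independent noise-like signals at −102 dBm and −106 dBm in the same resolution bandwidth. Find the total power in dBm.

−100.5 dBm

Convert to linear, add, convert back:
P₁ = 6.31×10⁻¹⁴ W, P₂ = 2.51×10⁻¹⁴ W
P_tot = 8.82×10⁻¹⁴ W → 10 log₁₀(P_tot / 10⁻³) = −100.5 dBm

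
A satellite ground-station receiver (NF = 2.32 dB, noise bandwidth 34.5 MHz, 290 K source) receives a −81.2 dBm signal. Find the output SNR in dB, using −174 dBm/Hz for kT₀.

15.1 dB

Noise floor: N = −174 + 10 log₁₀(B) + NF
10 log₁₀(3.45×10⁷) = 75.38 dB
N = −174 + 75.38 + 2.32 = −96.30 dBm
SNR = P_sig − N = −81.2 − (−96.30) = 15.10 dB → 15.1 dB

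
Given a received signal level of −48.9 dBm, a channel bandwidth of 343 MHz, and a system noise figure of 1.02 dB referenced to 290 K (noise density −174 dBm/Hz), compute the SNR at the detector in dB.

38.7 dB

Noise floor: N = −174 + 10 log₁₀(B) + NF
10 log₁₀(3.43×10⁸) = 85.35 dB
N = −174 + 85.35 + 1.02 = −87.63 dBm
SNR = P_sig − N = −48.9 − (−87.63) = 38.73 dB → 38.7 dB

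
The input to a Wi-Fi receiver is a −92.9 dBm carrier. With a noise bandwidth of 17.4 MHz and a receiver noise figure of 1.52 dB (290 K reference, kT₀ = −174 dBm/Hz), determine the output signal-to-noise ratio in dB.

7.2 dB

Noise floor: N = −174 + 10 log₁₀(B) + NF
10 log₁₀(1.74×10⁷) = 72.41 dB
N = −174 + 72.41 + 1.52 = −100.07 dBm
SNR = P_sig − N = −92.9 − (−100.07) = 7.17 dB → 7.2 dB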